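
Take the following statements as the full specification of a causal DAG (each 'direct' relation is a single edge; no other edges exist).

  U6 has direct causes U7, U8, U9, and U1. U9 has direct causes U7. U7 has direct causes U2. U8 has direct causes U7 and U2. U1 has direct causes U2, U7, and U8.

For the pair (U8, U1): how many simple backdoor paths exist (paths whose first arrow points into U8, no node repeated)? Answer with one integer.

8

A backdoor path from U8 to U1 is any simple undirected path whose first edge points into U8 (i.e. leaves U8 via a parent).
Parents of U8: {U2, U7}.
Enumerating:
  P1: U8 <- U2 -> U7 -> U9 -> U6 <- U1
  P2: U8 <- U2 -> U7 -> U1
  P3: U8 <- U2 -> U7 -> U6 <- U1
  P4: U8 <- U2 -> U1
  P5: U8 <- U7 <- U2 -> U1
  P6: U8 <- U7 -> U9 -> U6 <- U1
  P7: U8 <- U7 -> U1
  P8: U8 <- U7 -> U6 <- U1
That exhausts the simple backdoor paths. Count: 8.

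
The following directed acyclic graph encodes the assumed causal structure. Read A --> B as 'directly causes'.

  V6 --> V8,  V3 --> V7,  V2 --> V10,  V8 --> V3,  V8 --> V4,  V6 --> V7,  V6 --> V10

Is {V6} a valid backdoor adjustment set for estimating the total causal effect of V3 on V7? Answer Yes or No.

Yes

Backdoor paths from V3 to V7 (paths whose first edge points into V3):
  P1: V3 <- V8 <- V6 -> V7
Condition 1 (no descendant of V3 in the set): holds — descendants of V3 are {V7}; none are in {V6}.
Condition 2 (every backdoor path blocked by {V6}):
  P1: blocked at fork node V6 ∈ conditioning set.
{V6} satisfies the backdoor criterion.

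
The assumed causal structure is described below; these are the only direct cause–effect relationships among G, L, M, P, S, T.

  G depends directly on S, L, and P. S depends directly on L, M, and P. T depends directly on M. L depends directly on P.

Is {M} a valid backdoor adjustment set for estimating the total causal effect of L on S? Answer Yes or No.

No

Backdoor paths from L to S (paths whose first edge points into L):
  P1: L <- P -> S
  P2: L <- P -> G <- S
Condition 1 (no descendant of L in the set): holds — descendants of L are {G, S}; none are in {M}.
Condition 2 (every backdoor path blocked by {M}):
  P1: open — no interior node is in the conditioning set.
  P2: blocked at collider G (neither it nor any descendant is in the conditioning set).
{M} does not satisfy the backdoor criterion.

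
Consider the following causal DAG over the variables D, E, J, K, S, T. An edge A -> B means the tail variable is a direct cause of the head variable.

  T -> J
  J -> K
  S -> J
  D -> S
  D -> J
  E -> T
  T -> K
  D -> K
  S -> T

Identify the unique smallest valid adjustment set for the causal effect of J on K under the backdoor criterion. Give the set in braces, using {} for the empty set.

Variables eligible for adjustment (non-descendants of J, excluding J and K): {D, E, S, T}.
Backdoor paths from J to K:
  P1: J <- D -> S -> T -> K
  P2: J <- D -> K
  P3: J <- S <- D -> K
  P4: J <- S -> T -> K
  P5: J <- T <- S <- D -> K
  P6: J <- T -> K
The empty set is not sufficient: P1 (J <- D -> S -> T -> K) has no collider blocking it and no conditioned non-collider, so it is open.
Try {D, T}:
  P1: blocked at fork node D ∈ conditioning set.
  P2: blocked at fork node D ∈ conditioning set.
  P3: blocked at fork node D ∈ conditioning set.
  P4: blocked at chain node T ∈ conditioning set.
  P5: blocked at chain node T ∈ conditioning set.
  P6: blocked at fork node T ∈ conditioning set.
{D, T} contains no descendant of J and blocks every backdoor path.
Every element of {D, T} is needed (dropping D leaves P2 open; dropping T leaves P4 open), so no proper subset is valid.
Among all size-2 subsets of the eligible variables, only {D, T} blocks every backdoor path, so it is the unique smallest valid adjustment set.

{D, T}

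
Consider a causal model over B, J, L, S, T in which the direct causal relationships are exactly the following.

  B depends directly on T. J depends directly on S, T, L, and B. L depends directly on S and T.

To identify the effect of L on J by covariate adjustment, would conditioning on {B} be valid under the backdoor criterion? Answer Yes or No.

Backdoor paths from L to J (paths whose first edge points into L):
  P1: L <- T -> B -> J
  P2: L <- T -> J
  P3: L <- S -> J
Condition 1 (no descendant of L in the set): holds — descendants of L are {J}; none are in {B}.
Condition 2 (every backdoor path blocked by {B}):
  P1: blocked at chain node B ∈ conditioning set.
  P2: open — no interior node is in the conditioning set.
  P3: open — no interior node is in the conditioning set.
{B} does not satisfy the backdoor criterion.

No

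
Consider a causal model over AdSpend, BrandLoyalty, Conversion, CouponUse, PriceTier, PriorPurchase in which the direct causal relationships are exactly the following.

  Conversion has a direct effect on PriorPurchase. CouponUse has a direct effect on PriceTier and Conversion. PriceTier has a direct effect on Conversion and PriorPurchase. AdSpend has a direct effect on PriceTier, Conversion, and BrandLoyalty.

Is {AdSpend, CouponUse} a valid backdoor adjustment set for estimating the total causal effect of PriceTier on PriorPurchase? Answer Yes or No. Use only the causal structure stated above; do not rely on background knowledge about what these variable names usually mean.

Backdoor paths from PriceTier to PriorPurchase (paths whose first edge points into PriceTier):
  P1: PriceTier <- AdSpend -> Conversion -> PriorPurchase
  P2: PriceTier <- CouponUse -> Conversion -> PriorPurchase
Condition 1 (no descendant of PriceTier in the set): holds — descendants of PriceTier are {Conversion, PriorPurchase}; none are in {AdSpend, CouponUse}.
Condition 2 (every backdoor path blocked by {AdSpend, CouponUse}):
  P1: blocked at fork node AdSpend ∈ conditioning set.
  P2: blocked at fork node CouponUse ∈ conditioning set.
{AdSpend, CouponUse} satisfies the backdoor criterion.

Yes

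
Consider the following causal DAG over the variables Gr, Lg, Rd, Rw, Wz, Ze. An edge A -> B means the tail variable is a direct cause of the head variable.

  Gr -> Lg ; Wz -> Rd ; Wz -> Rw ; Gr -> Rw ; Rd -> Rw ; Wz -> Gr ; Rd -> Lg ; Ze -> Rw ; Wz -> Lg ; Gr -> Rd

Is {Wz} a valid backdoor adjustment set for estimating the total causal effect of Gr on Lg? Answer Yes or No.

Yes

Backdoor paths from Gr to Lg (paths whose first edge points into Gr):
  P1: Gr <- Wz -> Rd -> Lg
  P2: Gr <- Wz -> Rw <- Rd -> Lg
  P3: Gr <- Wz -> Lg
Condition 1 (no descendant of Gr in the set): holds — descendants of Gr are {Lg, Rd, Rw}; none are in {Wz}.
Condition 2 (every backdoor path blocked by {Wz}):
  P1: blocked at fork node Wz ∈ conditioning set.
  P2: blocked at fork node Wz ∈ conditioning set.
  P3: blocked at fork node Wz ∈ conditioning set.
{Wz} satisfies the backdoor criterion.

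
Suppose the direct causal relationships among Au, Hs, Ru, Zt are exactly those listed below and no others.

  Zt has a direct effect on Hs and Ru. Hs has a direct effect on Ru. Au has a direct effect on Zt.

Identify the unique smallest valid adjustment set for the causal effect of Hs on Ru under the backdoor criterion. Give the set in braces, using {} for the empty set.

Variables eligible for adjustment (non-descendants of Hs, excluding Hs and Ru): {Au, Zt}.
Backdoor paths from Hs to Ru:
  P1: Hs <- Zt -> Ru
The empty set is not sufficient: P1 (Hs <- Zt -> Ru) has no collider blocking it and no conditioned non-collider, so it is open.
Try {Zt}:
  P1: blocked at fork node Zt ∈ conditioning set.
{Zt} contains no descendant of Hs and blocks every backdoor path.
No other singleton works — e.g. {Au} leaves P1 open — so {Zt} is the unique smallest valid adjustment set.

{Zt}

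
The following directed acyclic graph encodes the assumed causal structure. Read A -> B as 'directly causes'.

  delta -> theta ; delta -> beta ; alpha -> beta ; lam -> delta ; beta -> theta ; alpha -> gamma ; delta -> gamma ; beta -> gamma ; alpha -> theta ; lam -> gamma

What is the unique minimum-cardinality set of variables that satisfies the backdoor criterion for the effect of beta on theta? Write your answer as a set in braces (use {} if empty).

{alpha, delta}

Variables eligible for adjustment (non-descendants of beta, excluding beta and theta): {alpha, delta, lam}.
Backdoor paths from beta to theta:
  P1: beta <- alpha -> theta
  P2: beta <- alpha -> gamma <- lam -> delta -> theta
  P3: beta <- alpha -> gamma <- delta -> theta
  P4: beta <- delta <- lam -> gamma <- alpha -> theta
  P5: beta <- delta -> theta
  P6: beta <- delta -> gamma <- alpha -> theta
The empty set is not sufficient: P1 (beta <- alpha -> theta) has no collider blocking it and no conditioned non-collider, so it is open.
Try {alpha, delta}:
  P1: blocked at fork node alpha ∈ conditioning set.
  P2: blocked at fork node alpha ∈ conditioning set.
  P3: blocked at fork node alpha ∈ conditioning set.
  P4: blocked at chain node delta ∈ conditioning set.
  P5: blocked at fork node delta ∈ conditioning set.
  P6: blocked at fork node delta ∈ conditioning set.
{alpha, delta} contains no descendant of beta and blocks every backdoor path.
Every element of {alpha, delta} is needed (dropping alpha leaves P1 open; dropping delta leaves P5 open), so no proper subset is valid.
Among all size-2 subsets of the eligible variables, only {alpha, delta} blocks every backdoor path, so it is the unique smallest valid adjustment set.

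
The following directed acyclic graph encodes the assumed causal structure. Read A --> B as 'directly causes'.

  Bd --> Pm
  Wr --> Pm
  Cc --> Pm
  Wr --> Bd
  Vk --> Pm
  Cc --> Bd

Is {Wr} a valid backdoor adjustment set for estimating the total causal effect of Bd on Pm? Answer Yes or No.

Backdoor paths from Bd to Pm (paths whose first edge points into Bd):
  P1: Bd <- Wr -> Pm
  P2: Bd <- Cc -> Pm
Condition 1 (no descendant of Bd in the set): holds — descendants of Bd are {Pm}; none are in {Wr}.
Condition 2 (every backdoor path blocked by {Wr}):
  P1: blocked at fork node Wr ∈ conditioning set.
  P2: open — no interior node is in the conditioning set.
{Wr} does not satisfy the backdoor criterion.

No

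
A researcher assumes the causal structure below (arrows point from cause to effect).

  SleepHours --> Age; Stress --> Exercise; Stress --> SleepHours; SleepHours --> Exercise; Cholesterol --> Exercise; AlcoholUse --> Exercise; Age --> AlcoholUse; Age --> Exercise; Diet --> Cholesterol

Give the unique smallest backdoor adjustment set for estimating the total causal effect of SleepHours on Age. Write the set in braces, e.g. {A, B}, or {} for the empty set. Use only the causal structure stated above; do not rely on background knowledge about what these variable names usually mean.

Variables eligible for adjustment (non-descendants of SleepHours, excluding SleepHours and Age): {Cholesterol, Diet, Stress}.
Backdoor paths from SleepHours to Age:
  P1: SleepHours <- Stress -> Exercise <- Age
  P2: SleepHours <- Stress -> Exercise <- AlcoholUse <- Age
Each backdoor path contains an unconditioned collider, so every path is already blocked with the empty conditioning set:
  P1: blocked at collider Exercise (neither it nor any descendant is in the conditioning set).
  P2: blocked at collider Exercise (neither it nor any descendant is in the conditioning set).
The empty set is therefore the unique smallest valid set.

{}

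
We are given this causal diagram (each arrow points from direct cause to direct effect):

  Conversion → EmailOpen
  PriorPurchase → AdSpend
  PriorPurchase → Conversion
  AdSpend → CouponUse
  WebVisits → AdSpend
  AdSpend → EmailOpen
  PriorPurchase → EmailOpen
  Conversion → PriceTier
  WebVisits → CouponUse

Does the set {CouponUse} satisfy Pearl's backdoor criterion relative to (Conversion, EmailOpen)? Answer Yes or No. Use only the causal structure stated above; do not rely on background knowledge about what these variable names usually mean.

Backdoor paths from Conversion to EmailOpen (paths whose first edge points into Conversion):
  P1: Conversion <- PriorPurchase -> AdSpend -> EmailOpen
  P2: Conversion <- PriorPurchase -> EmailOpen
Condition 1 (no descendant of Conversion in the set): holds — descendants of Conversion are {EmailOpen, PriceTier}; none are in {CouponUse}.
Condition 2 (every backdoor path blocked by {CouponUse}):
  P1: open — no interior node is in the conditioning set.
  P2: open — no interior node is in the conditioning set.
{CouponUse} does not satisfy the backdoor criterion.

No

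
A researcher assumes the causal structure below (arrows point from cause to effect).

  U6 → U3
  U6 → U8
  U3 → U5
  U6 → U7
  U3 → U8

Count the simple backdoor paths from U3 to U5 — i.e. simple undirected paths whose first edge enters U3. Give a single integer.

A backdoor path from U3 to U5 is any simple undirected path whose first edge points into U3 (i.e. leaves U3 via a parent).
Parents of U3: {U6}.
No simple path from any parent of U3 reaches U5 without revisiting U3, so there are no backdoor paths.

0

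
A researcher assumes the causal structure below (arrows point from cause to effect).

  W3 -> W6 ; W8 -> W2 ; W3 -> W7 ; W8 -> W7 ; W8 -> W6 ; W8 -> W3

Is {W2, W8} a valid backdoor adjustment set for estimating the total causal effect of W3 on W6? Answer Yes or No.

Backdoor paths from W3 to W6 (paths whose first edge points into W3):
  P1: W3 <- W8 -> W6
Condition 1 (no descendant of W3 in the set): holds — descendants of W3 are {W6, W7}; none are in {W2, W8}.
Condition 2 (every backdoor path blocked by {W2, W8}):
  P1: blocked at fork node W8 ∈ conditioning set.
{W2, W8} satisfies the backdoor criterion.

Yes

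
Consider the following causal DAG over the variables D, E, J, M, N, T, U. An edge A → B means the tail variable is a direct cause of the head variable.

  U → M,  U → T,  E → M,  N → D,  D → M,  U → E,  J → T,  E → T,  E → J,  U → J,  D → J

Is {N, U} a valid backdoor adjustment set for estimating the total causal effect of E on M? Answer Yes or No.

Yes

Backdoor paths from E to M (paths whose first edge points into E):
  P1: E <- U -> J <- D -> M
  P2: E <- U -> T <- J <- D -> M
  P3: E <- U -> M
Condition 1 (no descendant of E in the set): holds — descendants of E are {J, M, T}; none are in {N, U}.
Condition 2 (every backdoor path blocked by {N, U}):
  P1: blocked at fork node U ∈ conditioning set.
  P2: blocked at fork node U ∈ conditioning set.
  P3: blocked at fork node U ∈ conditioning set.
{N, U} satisfies the backdoor criterion.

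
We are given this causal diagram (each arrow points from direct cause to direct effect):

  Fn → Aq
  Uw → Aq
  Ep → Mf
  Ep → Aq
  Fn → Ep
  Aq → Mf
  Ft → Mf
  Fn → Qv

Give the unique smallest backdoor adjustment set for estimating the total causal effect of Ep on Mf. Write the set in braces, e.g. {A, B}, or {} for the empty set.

{Fn}

Variables eligible for adjustment (non-descendants of Ep, excluding Ep and Mf): {Fn, Ft, Qv, Uw}.
Backdoor paths from Ep to Mf:
  P1: Ep <- Fn -> Aq -> Mf
The empty set is not sufficient: P1 (Ep <- Fn -> Aq -> Mf) has no collider blocking it and no conditioned non-collider, so it is open.
Try {Fn}:
  P1: blocked at fork node Fn ∈ conditioning set.
{Fn} contains no descendant of Ep and blocks every backdoor path.
No other singleton works — e.g. {Ft} leaves P1 open — so {Fn} is the unique smallest valid adjustment set.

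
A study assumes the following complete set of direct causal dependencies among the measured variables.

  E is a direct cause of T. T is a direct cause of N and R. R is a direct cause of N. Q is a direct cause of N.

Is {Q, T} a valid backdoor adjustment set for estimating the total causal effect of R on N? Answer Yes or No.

Yes

Backdoor paths from R to N (paths whose first edge points into R):
  P1: R <- T -> N
Condition 1 (no descendant of R in the set): holds — descendants of R are {N}; none are in {Q, T}.
Condition 2 (every backdoor path blocked by {Q, T}):
  P1: blocked at fork node T ∈ conditioning set.
{Q, T} satisfies the backdoor criterion.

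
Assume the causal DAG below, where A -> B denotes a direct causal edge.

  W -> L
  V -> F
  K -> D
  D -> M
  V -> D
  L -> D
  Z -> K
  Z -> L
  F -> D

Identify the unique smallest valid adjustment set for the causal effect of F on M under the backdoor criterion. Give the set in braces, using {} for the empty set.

{V}

Variables eligible for adjustment (non-descendants of F, excluding F and M): {K, L, V, W, Z}.
Backdoor paths from F to M:
  P1: F <- V -> D -> M
The empty set is not sufficient: P1 (F <- V -> D -> M) has no collider blocking it and no conditioned non-collider, so it is open.
Try {V}:
  P1: blocked at fork node V ∈ conditioning set.
{V} contains no descendant of F and blocks every backdoor path.
No other singleton works — e.g. {W} leaves P1 open — so {V} is the unique smallest valid adjustment set.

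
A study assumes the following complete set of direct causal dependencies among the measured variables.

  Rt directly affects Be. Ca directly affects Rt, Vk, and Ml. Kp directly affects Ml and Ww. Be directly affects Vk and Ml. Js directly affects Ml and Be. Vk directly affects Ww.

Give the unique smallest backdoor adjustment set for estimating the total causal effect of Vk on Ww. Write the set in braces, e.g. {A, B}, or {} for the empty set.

{}

Variables eligible for adjustment (non-descendants of Vk, excluding Vk and Ww): {Be, Ca, Js, Kp, Ml, Rt}.
Backdoor paths from Vk to Ww:
  P1: Vk <- Ca -> Rt -> Be <- Js -> Ml <- Kp -> Ww
  P2: Vk <- Ca -> Rt -> Be -> Ml <- Kp -> Ww
  P3: Vk <- Ca -> Ml <- Kp -> Ww
  P4: Vk <- Be <- Js -> Ml <- Kp -> Ww
  P5: Vk <- Be <- Rt <- Ca -> Ml <- Kp -> Ww
  P6: Vk <- Be -> Ml <- Kp -> Ww
Each backdoor path contains an unconditioned collider, so every path is already blocked with the empty conditioning set:
  P1: blocked at collider Be (neither it nor any descendant is in the conditioning set).
  P2: blocked at collider Ml (neither it nor any descendant is in the conditioning set).
  P3: blocked at collider Ml (neither it nor any descendant is in the conditioning set).
  P4: blocked at collider Ml (neither it nor any descendant is in the conditioning set).
  P5: blocked at collider Ml (neither it nor any descendant is in the conditioning set).
  P6: blocked at collider Ml (neither it nor any descendant is in the conditioning set).
The empty set is therefore the unique smallest valid set.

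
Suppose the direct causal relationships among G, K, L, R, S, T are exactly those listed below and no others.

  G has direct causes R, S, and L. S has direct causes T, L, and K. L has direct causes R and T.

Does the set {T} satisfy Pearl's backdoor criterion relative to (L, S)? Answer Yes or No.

Backdoor paths from L to S (paths whose first edge points into L):
  P1: L <- R -> G <- S
  P2: L <- T -> S
Condition 1 (no descendant of L in the set): holds — descendants of L are {G, S}; none are in {T}.
Condition 2 (every backdoor path blocked by {T}):
  P1: blocked at collider G (neither it nor any descendant is in the conditioning set).
  P2: blocked at fork node T ∈ conditioning set.
{T} satisfies the backdoor criterion.

Yes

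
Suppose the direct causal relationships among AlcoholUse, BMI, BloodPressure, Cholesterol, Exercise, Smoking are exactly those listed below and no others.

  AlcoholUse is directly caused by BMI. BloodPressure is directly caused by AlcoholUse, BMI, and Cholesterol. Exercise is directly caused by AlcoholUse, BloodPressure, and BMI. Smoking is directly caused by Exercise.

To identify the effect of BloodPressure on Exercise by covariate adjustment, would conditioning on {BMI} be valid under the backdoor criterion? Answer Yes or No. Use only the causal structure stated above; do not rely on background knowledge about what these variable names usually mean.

No

Backdoor paths from BloodPressure to Exercise (paths whose first edge points into BloodPressure):
  P1: BloodPressure <- BMI -> AlcoholUse -> Exercise
  P2: BloodPressure <- BMI -> Exercise
  P3: BloodPressure <- AlcoholUse <- BMI -> Exercise
  P4: BloodPressure <- AlcoholUse -> Exercise
Condition 1 (no descendant of BloodPressure in the set): holds — descendants of BloodPressure are {Exercise, Smoking}; none are in {BMI}.
Condition 2 (every backdoor path blocked by {BMI}):
  P1: blocked at fork node BMI ∈ conditioning set.
  P2: blocked at fork node BMI ∈ conditioning set.
  P3: blocked at fork node BMI ∈ conditioning set.
  P4: open — no interior node is in the conditioning set.
{BMI} does not satisfy the backdoor criterion.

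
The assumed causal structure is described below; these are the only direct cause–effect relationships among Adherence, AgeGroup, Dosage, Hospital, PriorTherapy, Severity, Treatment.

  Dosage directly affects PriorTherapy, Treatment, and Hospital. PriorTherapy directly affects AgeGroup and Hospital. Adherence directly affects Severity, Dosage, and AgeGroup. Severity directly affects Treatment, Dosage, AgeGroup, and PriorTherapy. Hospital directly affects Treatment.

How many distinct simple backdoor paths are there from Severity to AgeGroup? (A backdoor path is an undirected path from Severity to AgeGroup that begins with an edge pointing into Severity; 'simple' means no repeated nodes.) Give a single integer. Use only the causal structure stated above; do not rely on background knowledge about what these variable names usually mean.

A backdoor path from Severity to AgeGroup is any simple undirected path whose first edge points into Severity (i.e. leaves Severity via a parent).
Parents of Severity: {Adherence}.
Enumerating:
  P1: Severity <- Adherence -> Dosage -> PriorTherapy -> AgeGroup
  P2: Severity <- Adherence -> Dosage -> Hospital <- PriorTherapy -> AgeGroup
  P3: Severity <- Adherence -> Dosage -> Treatment <- Hospital <- PriorTherapy -> AgeGroup
  P4: Severity <- Adherence -> AgeGroup
That exhausts the simple backdoor paths. Count: 4.

4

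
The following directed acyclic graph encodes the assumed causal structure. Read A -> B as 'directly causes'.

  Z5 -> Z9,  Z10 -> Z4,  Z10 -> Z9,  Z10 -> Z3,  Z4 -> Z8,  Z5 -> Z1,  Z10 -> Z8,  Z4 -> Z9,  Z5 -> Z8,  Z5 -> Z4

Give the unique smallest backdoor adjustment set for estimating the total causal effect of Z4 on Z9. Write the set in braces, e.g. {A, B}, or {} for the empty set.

Variables eligible for adjustment (non-descendants of Z4, excluding Z4 and Z9): {Z1, Z10, Z3, Z5}.
Backdoor paths from Z4 to Z9:
  P1: Z4 <- Z10 -> Z9
  P2: Z4 <- Z10 -> Z8 <- Z5 -> Z9
  P3: Z4 <- Z5 -> Z9
  P4: Z4 <- Z5 -> Z8 <- Z10 -> Z9
The empty set is not sufficient: P1 (Z4 <- Z10 -> Z9) has no collider blocking it and no conditioned non-collider, so it is open.
Try {Z10, Z5}:
  P1: blocked at fork node Z10 ∈ conditioning set.
  P2: blocked at fork node Z10 ∈ conditioning set.
  P3: blocked at fork node Z5 ∈ conditioning set.
  P4: blocked at fork node Z5 ∈ conditioning set.
{Z10, Z5} contains no descendant of Z4 and blocks every backdoor path.
Every element of {Z10, Z5} is needed (dropping Z10 leaves P1 open; dropping Z5 leaves P3 open), so no proper subset is valid.
Among all size-2 subsets of the eligible variables, only {Z10, Z5} blocks every backdoor path, so it is the unique smallest valid adjustment set.

{Z10, Z5}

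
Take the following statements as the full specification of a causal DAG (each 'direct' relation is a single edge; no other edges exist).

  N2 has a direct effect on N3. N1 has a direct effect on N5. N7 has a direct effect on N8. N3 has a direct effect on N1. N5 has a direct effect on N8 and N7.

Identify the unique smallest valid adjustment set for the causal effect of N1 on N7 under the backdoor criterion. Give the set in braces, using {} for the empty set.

{}

Variables eligible for adjustment (non-descendants of N1, excluding N1 and N7): {N2, N3}.
Backdoor paths from N1 to N7:
  (none)
With no backdoor paths the empty set already satisfies the criterion, and it is trivially minimal.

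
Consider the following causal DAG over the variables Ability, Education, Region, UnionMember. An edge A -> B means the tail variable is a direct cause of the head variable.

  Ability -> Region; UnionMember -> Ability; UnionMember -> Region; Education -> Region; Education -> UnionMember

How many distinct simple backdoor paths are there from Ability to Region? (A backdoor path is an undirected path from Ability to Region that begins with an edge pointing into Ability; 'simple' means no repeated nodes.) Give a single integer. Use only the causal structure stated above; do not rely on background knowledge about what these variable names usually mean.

2

A backdoor path from Ability to Region is any simple undirected path whose first edge points into Ability (i.e. leaves Ability via a parent).
Parents of Ability: {UnionMember}.
Enumerating:
  P1: Ability <- UnionMember <- Education -> Region
  P2: Ability <- UnionMember -> Region
That exhausts the simple backdoor paths. Count: 2.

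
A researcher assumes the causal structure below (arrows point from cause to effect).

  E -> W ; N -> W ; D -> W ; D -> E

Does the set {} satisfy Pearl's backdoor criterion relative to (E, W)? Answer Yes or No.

No

Backdoor paths from E to W (paths whose first edge points into E):
  P1: E <- D -> W
Condition 1 (no descendant of E in the set): holds — descendants of E are {W}; none are in {}.
Condition 2 (every backdoor path blocked by {}):
  P1: open — no interior node is in the conditioning set.
{} does not satisfy the backdoor criterion.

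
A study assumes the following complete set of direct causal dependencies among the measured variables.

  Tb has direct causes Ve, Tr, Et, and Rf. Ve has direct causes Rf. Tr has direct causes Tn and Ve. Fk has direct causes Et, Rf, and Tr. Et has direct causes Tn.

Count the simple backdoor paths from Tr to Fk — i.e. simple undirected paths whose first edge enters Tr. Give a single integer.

7

A backdoor path from Tr to Fk is any simple undirected path whose first edge points into Tr (i.e. leaves Tr via a parent).
Parents of Tr: {Tn, Ve}.
Enumerating:
  P1: Tr <- Tn -> Et -> Fk
  P2: Tr <- Tn -> Et -> Tb <- Rf -> Fk
  P3: Tr <- Tn -> Et -> Tb <- Ve <- Rf -> Fk
  P4: Tr <- Ve <- Rf -> Fk
  P5: Tr <- Ve <- Rf -> Tb <- Et -> Fk
  P6: Tr <- Ve -> Tb <- Rf -> Fk
  P7: Tr <- Ve -> Tb <- Et -> Fk
That exhausts the simple backdoor paths. Count: 7.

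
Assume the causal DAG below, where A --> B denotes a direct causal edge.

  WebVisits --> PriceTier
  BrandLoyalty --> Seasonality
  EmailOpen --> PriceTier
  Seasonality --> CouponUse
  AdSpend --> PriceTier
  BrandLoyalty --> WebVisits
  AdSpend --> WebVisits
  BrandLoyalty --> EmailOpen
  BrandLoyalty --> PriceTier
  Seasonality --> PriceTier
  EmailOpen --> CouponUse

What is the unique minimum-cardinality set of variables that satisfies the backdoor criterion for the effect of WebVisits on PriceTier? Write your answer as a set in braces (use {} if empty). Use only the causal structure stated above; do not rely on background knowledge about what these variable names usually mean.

Variables eligible for adjustment (non-descendants of WebVisits, excluding WebVisits and PriceTier): {AdSpend, BrandLoyalty, CouponUse, EmailOpen, Seasonality}.
Backdoor paths from WebVisits to PriceTier:
  P1: WebVisits <- BrandLoyalty -> Seasonality -> PriceTier
  P2: WebVisits <- BrandLoyalty -> Seasonality -> CouponUse <- EmailOpen -> PriceTier
  P3: WebVisits <- BrandLoyalty -> EmailOpen -> PriceTier
  P4: WebVisits <- BrandLoyalty -> EmailOpen -> CouponUse <- Seasonality -> PriceTier
  P5: WebVisits <- BrandLoyalty -> PriceTier
  P6: WebVisits <- AdSpend -> PriceTier
The empty set is not sufficient: P1 (WebVisits <- BrandLoyalty -> Seasonality -> PriceTier) has no collider blocking it and no conditioned non-collider, so it is open.
Try {AdSpend, BrandLoyalty}:
  P1: blocked at fork node BrandLoyalty ∈ conditioning set.
  P2: blocked at fork node BrandLoyalty ∈ conditioning set.
  P3: blocked at fork node BrandLoyalty ∈ conditioning set.
  P4: blocked at fork node BrandLoyalty ∈ conditioning set.
  P5: blocked at fork node BrandLoyalty ∈ conditioning set.
  P6: blocked at fork node AdSpend ∈ conditioning set.
{AdSpend, BrandLoyalty} contains no descendant of WebVisits and blocks every backdoor path.
Every element of {AdSpend, BrandLoyalty} is needed (dropping AdSpend leaves P6 open; dropping BrandLoyalty leaves P1 open), so no proper subset is valid.
Among all size-2 subsets of the eligible variables, only {AdSpend, BrandLoyalty} blocks every backdoor path, so it is the unique smallest valid adjustment set.

{AdSpend, BrandLoyalty}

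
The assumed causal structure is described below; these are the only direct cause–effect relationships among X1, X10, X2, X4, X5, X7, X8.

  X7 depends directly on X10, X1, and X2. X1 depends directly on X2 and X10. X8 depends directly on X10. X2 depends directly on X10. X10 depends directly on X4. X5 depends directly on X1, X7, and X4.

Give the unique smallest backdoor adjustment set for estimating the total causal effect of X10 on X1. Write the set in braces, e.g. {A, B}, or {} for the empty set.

Variables eligible for adjustment (non-descendants of X10, excluding X10 and X1): {X4}.
Backdoor paths from X10 to X1:
  P1: X10 <- X4 -> X5 <- X1
  P2: X10 <- X4 -> X5 <- X7 <- X2 -> X1
  P3: X10 <- X4 -> X5 <- X7 <- X1
Each backdoor path contains an unconditioned collider, so every path is already blocked with the empty conditioning set:
  P1: blocked at collider X5 (neither it nor any descendant is in the conditioning set).
  P2: blocked at collider X5 (neither it nor any descendant is in the conditioning set).
  P3: blocked at collider X5 (neither it nor any descendant is in the conditioning set).
The empty set is therefore the unique smallest valid set.

{}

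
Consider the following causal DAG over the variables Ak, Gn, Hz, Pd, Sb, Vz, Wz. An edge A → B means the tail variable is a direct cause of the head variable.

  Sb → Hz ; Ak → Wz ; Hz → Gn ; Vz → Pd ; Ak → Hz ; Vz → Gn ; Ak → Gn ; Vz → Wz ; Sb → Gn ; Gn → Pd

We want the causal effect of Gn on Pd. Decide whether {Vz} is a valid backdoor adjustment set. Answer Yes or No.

Backdoor paths from Gn to Pd (paths whose first edge points into Gn):
  P1: Gn <- Vz -> Pd
  P2: Gn <- Sb -> Hz <- Ak -> Wz <- Vz -> Pd
  P3: Gn <- Ak -> Wz <- Vz -> Pd
  P4: Gn <- Hz <- Ak -> Wz <- Vz -> Pd
Condition 1 (no descendant of Gn in the set): holds — descendants of Gn are {Pd}; none are in {Vz}.
Condition 2 (every backdoor path blocked by {Vz}):
  P1: blocked at fork node Vz ∈ conditioning set.
  P2: blocked at collider Hz (neither it nor any descendant is in the conditioning set).
  P3: blocked at collider Wz (neither it nor any descendant is in the conditioning set).
  P4: blocked at collider Wz (neither it nor any descendant is in the conditioning set).
{Vz} satisfies the backdoor criterion.

Yes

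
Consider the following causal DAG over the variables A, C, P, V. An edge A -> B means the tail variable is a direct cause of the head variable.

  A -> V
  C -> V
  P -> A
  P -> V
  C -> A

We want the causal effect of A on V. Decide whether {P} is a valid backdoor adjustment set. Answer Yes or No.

No

Backdoor paths from A to V (paths whose first edge points into A):
  P1: A <- P -> V
  P2: A <- C -> V
Condition 1 (no descendant of A in the set): holds — descendants of A are {V}; none are in {P}.
Condition 2 (every backdoor path blocked by {P}):
  P1: blocked at fork node P ∈ conditioning set.
  P2: open — no interior node is in the conditioning set.
{P} does not satisfy the backdoor criterion.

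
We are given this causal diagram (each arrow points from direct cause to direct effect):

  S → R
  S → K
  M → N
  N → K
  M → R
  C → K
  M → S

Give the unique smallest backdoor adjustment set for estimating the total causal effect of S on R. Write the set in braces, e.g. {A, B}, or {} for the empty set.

Variables eligible for adjustment (non-descendants of S, excluding S and R): {C, M, N}.
Backdoor paths from S to R:
  P1: S <- M -> R
The empty set is not sufficient: P1 (S <- M -> R) has no collider blocking it and no conditioned non-collider, so it is open.
Try {M}:
  P1: blocked at fork node M ∈ conditioning set.
{M} contains no descendant of S and blocks every backdoor path.
No other singleton works — e.g. {N} leaves P1 open — so {M} is the unique smallest valid adjustment set.

{M}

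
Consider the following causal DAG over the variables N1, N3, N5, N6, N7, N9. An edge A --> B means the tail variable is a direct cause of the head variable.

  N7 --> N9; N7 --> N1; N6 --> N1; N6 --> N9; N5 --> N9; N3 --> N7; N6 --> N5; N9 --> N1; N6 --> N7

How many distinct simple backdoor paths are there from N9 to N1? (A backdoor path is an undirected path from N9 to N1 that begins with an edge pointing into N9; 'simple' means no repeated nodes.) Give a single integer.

A backdoor path from N9 to N1 is any simple undirected path whose first edge points into N9 (i.e. leaves N9 via a parent).
Parents of N9: {N5, N6, N7}.
Enumerating:
  P1: N9 <- N6 -> N7 -> N1
  P2: N9 <- N6 -> N1
  P3: N9 <- N5 <- N6 -> N7 -> N1
  P4: N9 <- N5 <- N6 -> N1
  P5: N9 <- N7 <- N6 -> N1
  P6: N9 <- N7 -> N1
That exhausts the simple backdoor paths. Count: 6.

6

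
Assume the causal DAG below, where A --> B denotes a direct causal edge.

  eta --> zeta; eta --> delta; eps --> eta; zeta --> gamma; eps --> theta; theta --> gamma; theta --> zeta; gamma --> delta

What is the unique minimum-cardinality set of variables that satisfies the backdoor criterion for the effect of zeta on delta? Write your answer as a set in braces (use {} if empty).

{eta, theta}

Variables eligible for adjustment (non-descendants of zeta, excluding zeta and delta): {eps, eta, theta}.
Backdoor paths from zeta to delta:
  P1: zeta <- eta <- eps -> theta -> gamma -> delta
  P2: zeta <- eta -> delta
  P3: zeta <- theta <- eps -> eta -> delta
  P4: zeta <- theta -> gamma -> delta
The empty set is not sufficient: P1 (zeta <- eta <- eps -> theta -> gamma -> delta) has no collider blocking it and no conditioned non-collider, so it is open.
Try {eta, theta}:
  P1: blocked at chain node eta ∈ conditioning set.
  P2: blocked at fork node eta ∈ conditioning set.
  P3: blocked at chain node theta ∈ conditioning set.
  P4: blocked at fork node theta ∈ conditioning set.
{eta, theta} contains no descendant of zeta and blocks every backdoor path.
Every element of {eta, theta} is needed (dropping eta leaves P2 open; dropping theta leaves P4 open), so no proper subset is valid.
Among all size-2 subsets of the eligible variables, only {eta, theta} blocks every backdoor path, so it is the unique smallest valid adjustment set.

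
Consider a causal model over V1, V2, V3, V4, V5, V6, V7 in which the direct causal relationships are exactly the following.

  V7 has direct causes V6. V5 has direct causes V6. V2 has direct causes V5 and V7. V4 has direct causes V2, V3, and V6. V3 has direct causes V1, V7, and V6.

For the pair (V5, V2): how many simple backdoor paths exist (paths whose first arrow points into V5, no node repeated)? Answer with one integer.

6

A backdoor path from V5 to V2 is any simple undirected path whose first edge points into V5 (i.e. leaves V5 via a parent).
Parents of V5: {V6}.
Enumerating:
  P1: V5 <- V6 -> V7 -> V2
  P2: V5 <- V6 -> V7 -> V3 -> V4 <- V2
  P3: V5 <- V6 -> V3 <- V7 -> V2
  P4: V5 <- V6 -> V3 -> V4 <- V2
  P5: V5 <- V6 -> V4 <- V2
  P6: V5 <- V6 -> V4 <- V3 <- V7 -> V2
That exhausts the simple backdoor paths. Count: 6.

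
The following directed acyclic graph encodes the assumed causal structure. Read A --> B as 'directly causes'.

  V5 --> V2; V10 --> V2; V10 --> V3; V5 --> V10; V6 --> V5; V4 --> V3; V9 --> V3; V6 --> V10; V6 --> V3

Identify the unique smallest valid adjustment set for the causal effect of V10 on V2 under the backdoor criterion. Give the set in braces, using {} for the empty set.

Variables eligible for adjustment (non-descendants of V10, excluding V10 and V2): {V4, V5, V6, V9}.
Backdoor paths from V10 to V2:
  P1: V10 <- V6 -> V5 -> V2
  P2: V10 <- V5 -> V2
The empty set is not sufficient: P1 (V10 <- V6 -> V5 -> V2) has no collider blocking it and no conditioned non-collider, so it is open.
Try {V5}:
  P1: blocked at chain node V5 ∈ conditioning set.
  P2: blocked at fork node V5 ∈ conditioning set.
{V5} contains no descendant of V10 and blocks every backdoor path.
No other singleton works — e.g. {V9} leaves P1 open — so {V5} is the unique smallest valid adjustment set.

{V5}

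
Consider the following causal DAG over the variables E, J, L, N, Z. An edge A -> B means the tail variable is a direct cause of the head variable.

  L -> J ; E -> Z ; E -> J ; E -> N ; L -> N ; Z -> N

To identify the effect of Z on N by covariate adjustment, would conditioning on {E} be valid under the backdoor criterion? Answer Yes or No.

Backdoor paths from Z to N (paths whose first edge points into Z):
  P1: Z <- E -> N
  P2: Z <- E -> J <- L -> N
Condition 1 (no descendant of Z in the set): holds — descendants of Z are {N}; none are in {E}.
Condition 2 (every backdoor path blocked by {E}):
  P1: blocked at fork node E ∈ conditioning set.
  P2: blocked at fork node E ∈ conditioning set.
{E} satisfies the backdoor criterion.

Yes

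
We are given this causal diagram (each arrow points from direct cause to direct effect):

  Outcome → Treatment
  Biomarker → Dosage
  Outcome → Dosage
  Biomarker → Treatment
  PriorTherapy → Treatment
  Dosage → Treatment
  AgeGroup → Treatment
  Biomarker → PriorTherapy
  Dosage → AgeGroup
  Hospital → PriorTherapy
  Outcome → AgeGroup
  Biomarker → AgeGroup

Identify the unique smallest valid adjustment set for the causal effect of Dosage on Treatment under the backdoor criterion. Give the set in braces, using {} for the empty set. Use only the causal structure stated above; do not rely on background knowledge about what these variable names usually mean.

{Biomarker, Outcome}

Variables eligible for adjustment (non-descendants of Dosage, excluding Dosage and Treatment): {Biomarker, Hospital, Outcome, PriorTherapy}.
Backdoor paths from Dosage to Treatment:
  P1: Dosage <- Biomarker -> AgeGroup <- Outcome -> Treatment
  P2: Dosage <- Biomarker -> AgeGroup -> Treatment
  P3: Dosage <- Biomarker -> PriorTherapy -> Treatment
  P4: Dosage <- Biomarker -> Treatment
  P5: Dosage <- Outcome -> AgeGroup <- Biomarker -> PriorTherapy -> Treatment
  P6: Dosage <- Outcome -> AgeGroup <- Biomarker -> Treatment
  P7: Dosage <- Outcome -> AgeGroup -> Treatment
  P8: Dosage <- Outcome -> Treatment
The empty set is not sufficient: P2 (Dosage <- Biomarker -> AgeGroup -> Treatment) has no collider blocking it and no conditioned non-collider, so it is open.
Try {Biomarker, Outcome}:
  P1: blocked at fork node Biomarker ∈ conditioning set.
  P2: blocked at fork node Biomarker ∈ conditioning set.
  P3: blocked at fork node Biomarker ∈ conditioning set.
  P4: blocked at fork node Biomarker ∈ conditioning set.
  P5: blocked at fork node Outcome ∈ conditioning set.
  P6: blocked at fork node Outcome ∈ conditioning set.
  P7: blocked at fork node Outcome ∈ conditioning set.
  P8: blocked at fork node Outcome ∈ conditioning set.
{Biomarker, Outcome} contains no descendant of Dosage and blocks every backdoor path.
Every element of {Biomarker, Outcome} is needed (dropping Biomarker leaves P2 open; dropping Outcome leaves P7 open), so no proper subset is valid.
Among all size-2 subsets of the eligible variables, only {Biomarker, Outcome} blocks every backdoor path, so it is the unique smallest valid adjustment set.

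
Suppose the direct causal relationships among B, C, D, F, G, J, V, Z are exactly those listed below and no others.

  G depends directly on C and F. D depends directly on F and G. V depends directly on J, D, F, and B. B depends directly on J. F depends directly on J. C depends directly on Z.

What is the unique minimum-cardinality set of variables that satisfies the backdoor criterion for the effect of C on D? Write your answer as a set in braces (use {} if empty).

Variables eligible for adjustment (non-descendants of C, excluding C and D): {B, F, J, Z}.
Backdoor paths from C to D:
  (none)
With no backdoor paths the empty set already satisfies the criterion, and it is trivially minimal.

{}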